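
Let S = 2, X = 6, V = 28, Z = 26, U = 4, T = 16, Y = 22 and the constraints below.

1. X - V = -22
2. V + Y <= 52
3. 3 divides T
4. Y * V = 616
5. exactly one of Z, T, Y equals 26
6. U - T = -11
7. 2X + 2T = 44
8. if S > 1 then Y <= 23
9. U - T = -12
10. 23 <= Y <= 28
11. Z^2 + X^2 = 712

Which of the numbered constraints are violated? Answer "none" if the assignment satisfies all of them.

1. X - V = 6 - 28 = -22  ✓
2. V + Y = 28 + 22 = 50; 50 ≤ 52  ✓
3. 16 = 3*5 + 1, so 3 does not divide 16  ✗
4. Y * V = 22 * 28 = 616  ✓
5. Z=26, T=16, Y=22; 1 of them equals 26  ✓
6. U - T = 4 - 16 = -12, not -11  ✗
7. 2X + 2T = 2(6) + 2(16) = 44  ✓
8. S = 2 > 1, so we need Y ≤ 23; Y = 22 ≤ 23  ✓
9. U - T = 4 - 16 = -12  ✓
10. Y = 22 is outside [23, 28]  ✗
11. Z^2 + X^2 = 26^2 + 6^2 = 676 + 36 = 712  ✓

No — constraints 3, 6, 10 are not satisfied.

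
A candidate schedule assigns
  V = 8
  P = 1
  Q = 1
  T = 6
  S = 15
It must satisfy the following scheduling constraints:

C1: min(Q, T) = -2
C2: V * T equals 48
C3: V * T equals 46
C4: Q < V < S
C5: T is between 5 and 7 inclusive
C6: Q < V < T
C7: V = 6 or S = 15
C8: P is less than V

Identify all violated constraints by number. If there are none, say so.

C1: min(1, 6) = 1, not -2 — fails.
C2: V * T = 8 * 6 = 48 — holds.
C3: V * T = 8 * 6 = 48, not 46 — fails.
C4: values 1 < 8 < 15 — holds.
C5: T = 6 lies in [5, 7] — holds.
C6: values 1, 8, 6; V = 8 is not < T = 6 — fails.
C7: V = 8 ≠ 6, but S = 15 = 15 (second disjunct) — holds.
C8: P = 1, V = 8; 1 < 8 — holds.

Constraints 1, 3, and 6 do not hold.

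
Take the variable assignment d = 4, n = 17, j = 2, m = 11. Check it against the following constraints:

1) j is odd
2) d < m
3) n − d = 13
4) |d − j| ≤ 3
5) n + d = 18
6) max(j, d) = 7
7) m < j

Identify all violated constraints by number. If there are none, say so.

1) j = 2 is even — fails.
2) d = 4, m = 11; 4 < 11 — holds.
3) n − d = 17 − 4 = 13 — holds.
4) |4 − 2| = 2; 2 ≤ 3 — holds.
5) n + d = 17 + 4 = 21, not 18 — fails.
6) max(2, 4) = 4, not 7 — fails.
7) m = 11, j = 2; 11 ≥ 2 (want <) — fails.

No — constraints 1, 5, 6, 7 are not satisfied.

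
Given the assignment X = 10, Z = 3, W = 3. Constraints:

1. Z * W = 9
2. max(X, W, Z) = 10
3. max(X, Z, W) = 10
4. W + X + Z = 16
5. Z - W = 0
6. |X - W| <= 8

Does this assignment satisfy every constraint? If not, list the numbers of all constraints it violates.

1. Z * W = 3 * 3 = 9 — holds.
2. max(10, 3, 3) = 10 — holds.
3. max(10, 3, 3) = 10 — holds.
4. W + X + Z = 3 + 10 + 3 = 16 — holds.
5. Z - W = 3 - 3 = 0 — holds.
6. |10 - 3| = 7; 7 ≤ 8 — holds.

Yes — all constraints hold.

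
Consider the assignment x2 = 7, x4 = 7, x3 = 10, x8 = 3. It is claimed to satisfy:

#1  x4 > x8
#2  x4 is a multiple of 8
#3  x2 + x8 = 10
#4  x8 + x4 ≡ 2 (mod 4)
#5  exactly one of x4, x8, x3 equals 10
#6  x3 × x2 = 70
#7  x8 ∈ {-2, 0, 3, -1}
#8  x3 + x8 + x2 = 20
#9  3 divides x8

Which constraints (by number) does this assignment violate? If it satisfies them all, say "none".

The assignment fails constraint 2.

#1 x4 = 7, x8 = 3; 7 > 3 — holds.
#2 7 = 8×0 + 7, so 8 does not divide 7 — fails.
#3 x2 + x8 = 7 + 3 = 10 — holds.
#4 x8 + x4 = 10; 10 mod 4 = 2 — holds.
#5 x4=7, x8=3, x3=10; 1 of them equals 10 — holds.
#6 x3 × x2 = 10 × 7 = 70 — holds.
#7 x8 = 3 is in {-2, 0, 3, -1} — holds.
#8 x3 + x8 + x2 = 10 + 3 + 7 = 20 — holds.
#9 3 / 3 = 1, so 3 divides 3 — holds.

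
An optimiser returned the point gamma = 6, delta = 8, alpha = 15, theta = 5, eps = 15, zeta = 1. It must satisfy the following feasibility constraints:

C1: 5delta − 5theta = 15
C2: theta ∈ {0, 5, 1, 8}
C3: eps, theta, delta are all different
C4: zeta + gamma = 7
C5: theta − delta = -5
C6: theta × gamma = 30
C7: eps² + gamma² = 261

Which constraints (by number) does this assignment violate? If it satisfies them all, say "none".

C1: 5delta − 5theta = 5(8) − 5(5) = 15  ✓
C2: theta = 5 is in {0, 5, 1, 8}  ✓
C3: values 15, 5, 8 are pairwise distinct  ✓
C4: zeta + gamma = 1 + 6 = 7  ✓
C5: theta − delta = 5 − 8 = -3, not -5  ✗
C6: theta × gamma = 5 × 6 = 30  ✓
C7: eps² + gamma² = 15² + 6² = 225 + 36 = 261  ✓

Constraint 5 is violated.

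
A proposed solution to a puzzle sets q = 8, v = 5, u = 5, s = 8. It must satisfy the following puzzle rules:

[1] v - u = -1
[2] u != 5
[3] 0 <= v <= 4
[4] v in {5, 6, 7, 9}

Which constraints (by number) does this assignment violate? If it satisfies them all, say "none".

No — constraints 1, 2, 3 are not satisfied.

[1] v - u = 5 - 5 = 0, not -1  FAIL
[2] u = 5, but 5 is required to differ  FAIL
[3] v = 5 is outside [0, 4]  FAIL
[4] v = 5 is in {5, 6, 7, 9}  OK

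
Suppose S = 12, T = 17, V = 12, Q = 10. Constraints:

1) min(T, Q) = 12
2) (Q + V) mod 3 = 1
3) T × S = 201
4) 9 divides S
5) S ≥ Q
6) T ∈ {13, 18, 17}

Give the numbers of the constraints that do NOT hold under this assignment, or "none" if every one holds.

No — constraints 1, 3, 4 are not satisfied.

1) min(17, 10) = 10, not 12 — fails.
2) Q + V = 22; 22 mod 3 = 1 — holds.
3) T × S = 17 × 12 = 204, not 201 — fails.
4) 12 = 9×1 + 3, so 9 does not divide 12 — fails.
5) S = 12, Q = 10; 12 ≥ 10 — holds.
6) T = 17 is in {13, 18, 17} — holds.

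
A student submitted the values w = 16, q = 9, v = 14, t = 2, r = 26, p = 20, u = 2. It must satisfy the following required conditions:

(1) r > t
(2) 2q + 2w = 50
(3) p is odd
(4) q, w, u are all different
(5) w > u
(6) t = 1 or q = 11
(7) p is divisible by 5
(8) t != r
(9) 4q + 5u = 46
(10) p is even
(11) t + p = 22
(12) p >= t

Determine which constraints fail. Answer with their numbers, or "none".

No — constraints 3, 6 are not satisfied.

(1) r = 26, t = 2; 26 > 2  ✓
(2) 2q + 2w = 2(9) + 2(16) = 50  ✓
(3) p = 20 is even  ✗
(4) values 9, 16, 2 are pairwise distinct  ✓
(5) w = 16, u = 2; 16 > 2  ✓
(6) t = 2 ≠ 1 and q = 9 ≠ 11; both disjuncts false  ✗
(7) 20 / 5 = 4, so 5 divides 20  ✓
(8) t = 2, r = 26; distinct  ✓
(9) 4q + 5u = 4(9) + 5(2) = 46  ✓
(10) p = 20 is even  ✓
(11) t + p = 2 + 20 = 22  ✓
(12) p = 20, t = 2; 20 ≥ 2  ✓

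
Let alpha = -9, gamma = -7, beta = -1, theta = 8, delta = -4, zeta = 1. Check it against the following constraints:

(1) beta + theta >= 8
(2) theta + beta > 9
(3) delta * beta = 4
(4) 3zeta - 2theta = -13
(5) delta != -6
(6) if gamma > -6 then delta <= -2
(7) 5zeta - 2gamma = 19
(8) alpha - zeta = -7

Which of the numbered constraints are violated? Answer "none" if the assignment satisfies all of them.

Constraints 1, 2, 8 do not hold.

(1) beta + theta = -1 + 8 = 7; 7 < 8, bound 8 not met  ✗
(2) theta + beta = 8 + (-1) = 7; 7 ≤ 9, bound 9 not met  ✗
(3) delta * beta = -4 * (-1) = 4  ✓
(4) 3zeta - 2theta = 3(1) - 2(8) = -13  ✓
(5) delta = -4, and -4 ≠ -6  ✓
(6) gamma = -7, not > -6; antecedent false, conditional vacuously true  ✓
(7) 5zeta - 2gamma = 5(1) - 2(-7) = 19  ✓
(8) alpha - zeta = -9 - 1 = -10, not -7  ✗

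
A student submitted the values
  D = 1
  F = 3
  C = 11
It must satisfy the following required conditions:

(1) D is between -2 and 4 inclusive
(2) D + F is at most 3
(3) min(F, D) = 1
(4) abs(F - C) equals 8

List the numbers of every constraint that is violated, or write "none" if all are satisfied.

Violated: 2.

(1) D = 1 lies in [-2, 4] — holds.
(2) D + F = 1 + 3 = 4; 4 > 3, bound 3 not met — fails.
(3) min(3, 1) = 1 — holds.
(4) abs(3 - 11) = 8 — holds.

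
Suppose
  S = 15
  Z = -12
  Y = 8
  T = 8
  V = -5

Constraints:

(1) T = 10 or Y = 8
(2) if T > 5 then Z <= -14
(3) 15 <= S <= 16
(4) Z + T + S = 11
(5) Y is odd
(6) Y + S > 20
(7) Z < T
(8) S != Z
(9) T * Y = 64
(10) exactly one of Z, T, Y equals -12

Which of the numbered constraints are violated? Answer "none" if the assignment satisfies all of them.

(1) T = 8 ≠ 10, but Y = 8 = 8 (second disjunct)  ✔
(2) T = 8 > 5, so we need Z ≤ -14; but Z = -12 > -14  ✘
(3) S = 15 lies in [15, 16]  ✔
(4) Z + T + S = -12 + 8 + 15 = 11  ✔
(5) Y = 8 is even  ✘
(6) Y + S = 8 + 15 = 23; 23 > 20  ✔
(7) Z = -12, T = 8; -12 < 8  ✔
(8) S = 15, Z = -12; distinct  ✔
(9) T * Y = 8 * 8 = 64  ✔
(10) Z=-12, T=8, Y=8; 1 of them equals -12  ✔

Constraints 2, 5 do not hold.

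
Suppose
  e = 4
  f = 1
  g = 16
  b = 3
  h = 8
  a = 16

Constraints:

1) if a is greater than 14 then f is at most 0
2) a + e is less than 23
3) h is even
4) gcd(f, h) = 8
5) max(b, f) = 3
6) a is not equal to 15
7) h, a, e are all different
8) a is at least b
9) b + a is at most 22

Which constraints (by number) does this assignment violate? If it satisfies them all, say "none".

Constraints 1 and 4 are violated.

1) a = 16 > 14, so we need f ≤ 0; but f = 1 > 0 — violated.
2) a + e = 16 + 4 = 20; 20 < 23 — OK.
3) h = 8 is even — OK.
4) gcd(1, 8) = 1, not 8 — violated.
5) max(3, 1) = 3 — OK.
6) a = 16, and 16 ≠ 15 — OK.
7) values 8, 16, 4 are pairwise distinct — OK.
8) a = 16, b = 3; 16 ≥ 3 — OK.
9) b + a = 3 + 16 = 19; 19 ≤ 22 — OK.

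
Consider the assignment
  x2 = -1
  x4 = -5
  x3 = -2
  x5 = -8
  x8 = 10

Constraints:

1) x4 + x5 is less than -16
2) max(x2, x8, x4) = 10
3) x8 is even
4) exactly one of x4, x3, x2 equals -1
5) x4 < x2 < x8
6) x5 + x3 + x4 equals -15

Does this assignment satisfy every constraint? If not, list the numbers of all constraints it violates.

Constraint 1 does not hold.

1) x4 + x5 = -5 + (-8) = -13; -13 ≥ -16, bound -16 not met — does not hold.
2) max(-1, 10, -5) = 10 — holds.
3) x8 = 10 is even — holds.
4) x4=-5, x3=-2, x2=-1; 1 of them equals -1 — holds.
5) values -5 < -1 < 10 — holds.
6) x5 + x3 + x4 = -8 + (-2) + (-5) = -15 — holds.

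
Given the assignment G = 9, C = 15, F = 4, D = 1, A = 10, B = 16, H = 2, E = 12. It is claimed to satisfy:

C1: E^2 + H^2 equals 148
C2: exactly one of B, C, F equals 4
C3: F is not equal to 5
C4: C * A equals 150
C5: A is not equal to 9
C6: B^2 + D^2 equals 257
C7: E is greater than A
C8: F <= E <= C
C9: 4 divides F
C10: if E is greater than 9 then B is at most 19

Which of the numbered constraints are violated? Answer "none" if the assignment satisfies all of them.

None — every constraint holds.

C1: E^2 + H^2 = 12^2 + 2^2 = 144 + 4 = 148  OK
C2: B=16, C=15, F=4; 1 of them equals 4  OK
C3: F = 4, and 4 ≠ 5  OK
C4: C * A = 15 * 10 = 150  OK
C5: A = 10, and 10 ≠ 9  OK
C6: B^2 + D^2 = 16^2 + 1^2 = 256 + 1 = 257  OK
C7: E = 12, A = 10; 12 > 10  OK
C8: values 4 <= 12 <= 15  OK
C9: 4 / 4 = 1, so 4 divides 4  OK
C10: E = 12 > 9, so we need B ≤ 19; B = 16 ≤ 19  OK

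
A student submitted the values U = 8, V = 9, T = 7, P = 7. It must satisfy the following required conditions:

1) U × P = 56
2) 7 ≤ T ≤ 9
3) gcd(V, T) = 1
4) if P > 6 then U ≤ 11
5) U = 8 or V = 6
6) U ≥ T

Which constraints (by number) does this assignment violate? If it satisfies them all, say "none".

All constraints are satisfied.

1) U × P = 8 × 7 = 56  yes
2) T = 7 lies in [7, 9]  yes
3) gcd(9, 7) = 1  yes
4) P = 7 > 6, so we need U ≤ 11; U = 8 ≤ 11  yes
5) U = 8 = 8 (first disjunct)  yes
6) U = 8, T = 7; 8 ≥ 7  yes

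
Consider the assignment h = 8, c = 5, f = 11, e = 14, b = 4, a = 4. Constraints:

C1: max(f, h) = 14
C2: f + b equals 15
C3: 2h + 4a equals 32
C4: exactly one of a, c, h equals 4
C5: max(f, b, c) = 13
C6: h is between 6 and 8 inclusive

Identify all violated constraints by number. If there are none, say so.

C1: max(11, 8) = 11, not 14 — violated.
C2: f + b = 11 + 4 = 15 — satisfied.
C3: 2h + 4a = 2(8) + 4(4) = 32 — satisfied.
C4: a=4, c=5, h=8; 1 of them equals 4 — satisfied.
C5: max(11, 4, 5) = 11, not 13 — violated.
C6: h = 8 lies in [6, 8] — satisfied.

No — constraints 1 and 5 are not satisfied.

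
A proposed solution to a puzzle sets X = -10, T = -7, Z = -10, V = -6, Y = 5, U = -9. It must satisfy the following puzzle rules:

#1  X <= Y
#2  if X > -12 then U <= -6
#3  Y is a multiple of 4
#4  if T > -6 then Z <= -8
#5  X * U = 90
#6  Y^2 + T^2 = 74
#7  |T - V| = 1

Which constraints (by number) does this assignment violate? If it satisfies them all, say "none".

#1 X = -10, Y = 5; -10 ≤ 5 — OK.
#2 X = -10 > -12, so we need U ≤ -6; U = -9 ≤ -6 — OK.
#3 5 = 4*1 + 1, so 4 does not divide 5 — violated.
#4 T = -7, not > -6; antecedent false, conditional vacuously true — OK.
#5 X * U = -10 * (-9) = 90 — OK.
#6 Y^2 + T^2 = 5^2 + (-7)^2 = 25 + 49 = 74 — OK.
#7 |-7 - (-6)| = 1 — OK.

Violated: 3.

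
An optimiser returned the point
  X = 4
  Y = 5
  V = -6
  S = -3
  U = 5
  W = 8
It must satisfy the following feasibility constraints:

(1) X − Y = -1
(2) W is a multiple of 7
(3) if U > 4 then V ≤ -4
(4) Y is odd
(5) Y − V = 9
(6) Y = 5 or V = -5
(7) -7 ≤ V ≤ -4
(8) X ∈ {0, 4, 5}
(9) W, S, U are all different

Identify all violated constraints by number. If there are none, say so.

The assignment fails constraints 2 and 5.

(1) X − Y = 4 − 5 = -1 — holds.
(2) 8 = 7×1 + 1, so 7 does not divide 8 — fails.
(3) U = 5 > 4, so we need V ≤ -4; V = -6 ≤ -4 — holds.
(4) Y = 5 is odd — holds.
(5) Y − V = 5 − (-6) = 11, not 9 — fails.
(6) Y = 5 = 5 (first disjunct) — holds.
(7) V = -6 lies in [-7, -4] — holds.
(8) X = 4 is in {0, 4, 5} — holds.
(9) values 8, -3, 5 are pairwise distinct — holds.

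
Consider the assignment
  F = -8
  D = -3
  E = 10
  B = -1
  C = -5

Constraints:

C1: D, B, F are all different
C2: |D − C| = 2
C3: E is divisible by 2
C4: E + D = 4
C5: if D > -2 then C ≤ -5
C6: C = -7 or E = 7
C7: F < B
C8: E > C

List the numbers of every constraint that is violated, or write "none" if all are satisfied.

Violated: 4, 6.

C1: values -3, -1, -8 are pairwise distinct — OK.
C2: |-3 − (-5)| = 2 — OK.
C3: 10 / 2 = 5, so 2 divides 10 — OK.
C4: E + D = 10 + (-3) = 7, not 4 — violated.
C5: D = -3, not > -2; antecedent false, conditional vacuously true — OK.
C6: C = -5 ≠ -7 and E = 10 ≠ 7; both disjuncts false — violated.
C7: F = -8, B = -1; -8 < -1 — OK.
C8: E = 10, C = -5; 10 > -5 — OK.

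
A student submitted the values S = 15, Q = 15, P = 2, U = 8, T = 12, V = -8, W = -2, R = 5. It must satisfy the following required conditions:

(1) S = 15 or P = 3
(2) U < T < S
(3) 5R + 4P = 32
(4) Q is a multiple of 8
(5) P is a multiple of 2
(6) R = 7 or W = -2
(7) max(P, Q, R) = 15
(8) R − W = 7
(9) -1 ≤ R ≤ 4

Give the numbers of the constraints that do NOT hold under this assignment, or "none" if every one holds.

Violated: 3, 4, 9.

(1) S = 15 = 15 (first disjunct) — holds.
(2) values 8 < 12 < 15 — holds.
(3) 5R + 4P = 5(5) + 4(2) = 33, not 32 — does not hold.
(4) 15 = 8×1 + 7, so 8 does not divide 15 — does not hold.
(5) 2 / 2 = 1, so 2 divides 2 — holds.
(6) R = 5 ≠ 7, but W = -2 = -2 (second disjunct) — holds.
(7) max(2, 15, 5) = 15 — holds.
(8) R − W = 5 − (-2) = 7 — holds.
(9) R = 5 is outside [-1, 4] — does not hold.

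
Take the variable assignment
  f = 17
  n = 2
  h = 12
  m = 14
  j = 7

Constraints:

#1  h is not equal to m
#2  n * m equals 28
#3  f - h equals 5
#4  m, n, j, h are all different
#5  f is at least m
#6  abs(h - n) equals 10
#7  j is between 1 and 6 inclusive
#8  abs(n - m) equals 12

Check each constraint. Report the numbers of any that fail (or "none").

The assignment fails constraint 7.

#1 h = 12, m = 14; distinct  ✔
#2 n * m = 2 * 14 = 28  ✔
#3 f - h = 17 - 12 = 5  ✔
#4 values 14, 2, 7, 12 are pairwise distinct  ✔
#5 f = 17, m = 14; 17 ≥ 14  ✔
#6 abs(12 - 2) = 10  ✔
#7 j = 7 is outside [1, 6]  ✘
#8 abs(2 - 14) = 12  ✔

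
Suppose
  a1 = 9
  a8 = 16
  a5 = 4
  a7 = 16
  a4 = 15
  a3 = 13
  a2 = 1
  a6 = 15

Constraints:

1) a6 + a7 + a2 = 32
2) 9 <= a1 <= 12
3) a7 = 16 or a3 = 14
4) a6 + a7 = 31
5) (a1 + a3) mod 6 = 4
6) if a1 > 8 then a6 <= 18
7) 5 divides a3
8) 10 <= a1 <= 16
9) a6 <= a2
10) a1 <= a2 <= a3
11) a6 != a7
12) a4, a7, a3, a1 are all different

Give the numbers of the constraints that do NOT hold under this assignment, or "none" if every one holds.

Violated: 7, 8, 9, 10.

1) a6 + a7 + a2 = 15 + 16 + 1 = 32  true
2) a1 = 9 lies in [9, 12]  true
3) a7 = 16 = 16 (first disjunct)  true
4) a6 + a7 = 15 + 16 = 31  true
5) a1 + a3 = 22; 22 mod 6 = 4  true
6) a1 = 9 > 8, so we need a6 ≤ 18; a6 = 15 ≤ 18  true
7) 13 = 5*2 + 3, so 5 does not divide 13  false
8) a1 = 9 is outside [10, 16]  false
9) a6 = 15, a2 = 1; 15 > 1 (want ≤)  false
10) values 9, 1, 13; a1 = 9 is not <= a2 = 1  false
11) a6 = 15, a7 = 16; distinct  true
12) values 15, 16, 13, 9 are pairwise distinct  true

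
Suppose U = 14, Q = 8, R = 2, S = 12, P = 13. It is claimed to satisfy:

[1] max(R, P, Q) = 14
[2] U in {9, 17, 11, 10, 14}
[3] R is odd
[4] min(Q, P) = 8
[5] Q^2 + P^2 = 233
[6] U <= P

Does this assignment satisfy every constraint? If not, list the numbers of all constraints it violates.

Constraints 1, 3, 6 are violated.

[1] max(2, 13, 8) = 13, not 14  fails
[2] U = 14 is in {9, 17, 11, 10, 14}  holds
[3] R = 2 is even  fails
[4] min(8, 13) = 8  holds
[5] Q^2 + P^2 = 8^2 + 13^2 = 64 + 169 = 233  holds
[6] U = 14, P = 13; 14 > 13 (want ≤)  fails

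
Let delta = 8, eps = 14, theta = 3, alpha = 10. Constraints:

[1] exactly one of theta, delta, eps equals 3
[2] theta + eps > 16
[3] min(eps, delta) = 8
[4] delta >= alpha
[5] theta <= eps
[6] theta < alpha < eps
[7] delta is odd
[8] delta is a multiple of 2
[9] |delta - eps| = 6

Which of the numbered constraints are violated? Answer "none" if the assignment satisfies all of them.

Constraints 4 and 7 do not hold.

[1] theta=3, delta=8, eps=14; 1 of them equals 3  yes
[2] theta + eps = 3 + 14 = 17; 17 > 16  yes
[3] min(14, 8) = 8  yes
[4] delta = 8, alpha = 10; 8 < 10 (want ≥)  no
[5] theta = 3, eps = 14; 3 ≤ 14  yes
[6] values 3 < 10 < 14  yes
[7] delta = 8 is even  no
[8] 8 / 2 = 4, so 2 divides 8  yes
[9] |8 - 14| = 6  yes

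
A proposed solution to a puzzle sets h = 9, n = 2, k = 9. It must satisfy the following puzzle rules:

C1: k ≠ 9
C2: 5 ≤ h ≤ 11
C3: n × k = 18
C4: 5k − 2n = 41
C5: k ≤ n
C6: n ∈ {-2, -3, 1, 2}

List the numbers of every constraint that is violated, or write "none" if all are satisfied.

C1: k = 9, but 9 is required to differ  fails
C2: h = 9 lies in [5, 11]  holds
C3: n × k = 2 × 9 = 18  holds
C4: 5k − 2n = 5(9) − 2(2) = 41  holds
C5: k = 9, n = 2; 9 > 2 (want ≤)  fails
C6: n = 2 is in {-2, -3, 1, 2}  holds

Constraints 1, 5 are violated.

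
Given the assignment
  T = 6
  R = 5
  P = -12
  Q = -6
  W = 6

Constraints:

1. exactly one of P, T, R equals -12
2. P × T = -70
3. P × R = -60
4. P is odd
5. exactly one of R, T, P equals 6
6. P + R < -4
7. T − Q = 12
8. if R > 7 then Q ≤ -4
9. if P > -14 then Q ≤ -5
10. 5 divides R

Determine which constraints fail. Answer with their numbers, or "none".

1. P=-12, T=6, R=5; 1 of them equals -12 — OK.
2. P × T = -12 × 6 = -72, not -70 — violated.
3. P × R = -12 × 5 = -60 — OK.
4. P = -12 is even — violated.
5. R=5, T=6, P=-12; 1 of them equals 6 — OK.
6. P + R = -12 + 5 = -7; -7 < -4 — OK.
7. T − Q = 6 − (-6) = 12 — OK.
8. R = 5, not > 7; antecedent false, conditional vacuously true — OK.
9. P = -12 > -14, so we need Q ≤ -5; Q = -6 ≤ -5 — OK.
10. 5 / 5 = 1, so 5 divides 5 — OK.

No — constraints 2 and 4 are not satisfied.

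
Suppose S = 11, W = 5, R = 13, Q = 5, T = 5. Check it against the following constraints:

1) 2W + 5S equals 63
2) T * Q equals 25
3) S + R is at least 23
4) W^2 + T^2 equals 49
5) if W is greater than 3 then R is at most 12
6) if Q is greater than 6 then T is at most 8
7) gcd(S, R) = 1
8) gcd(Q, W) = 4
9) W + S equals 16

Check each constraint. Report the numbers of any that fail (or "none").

1) 2W + 5S = 2(5) + 5(11) = 65, not 63 — violated.
2) T * Q = 5 * 5 = 25 — OK.
3) S + R = 11 + 13 = 24; 24 ≥ 23 — OK.
4) W^2 + T^2 = 5^2 + 5^2 = 25 + 25 = 50, not 49 — violated.
5) W = 5 > 3, so we need R ≤ 12; but R = 13 > 12 — violated.
6) Q = 5, not > 6; antecedent false, conditional vacuously true — OK.
7) gcd(11, 13) = 1 — OK.
8) gcd(5, 5) = 5, not 4 — violated.
9) W + S = 5 + 11 = 16 — OK.

No — constraints 1, 4, 5, and 8 are not satisfied.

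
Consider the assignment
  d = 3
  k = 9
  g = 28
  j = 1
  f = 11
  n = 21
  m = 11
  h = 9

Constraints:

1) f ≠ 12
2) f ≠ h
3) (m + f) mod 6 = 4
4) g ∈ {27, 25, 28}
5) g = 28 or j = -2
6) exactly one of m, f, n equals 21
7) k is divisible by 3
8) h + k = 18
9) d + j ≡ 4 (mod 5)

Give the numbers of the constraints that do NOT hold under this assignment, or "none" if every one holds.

The assignment satisfies every constraint.

1) f = 11, and 11 ≠ 12  ✔
2) f = 11, h = 9; distinct  ✔
3) m + f = 22; 22 mod 6 = 4  ✔
4) g = 28 is in {27, 25, 28}  ✔
5) g = 28 = 28 (first disjunct)  ✔
6) m=11, f=11, n=21; 1 of them equals 21  ✔
7) 9 / 3 = 3, so 3 divides 9  ✔
8) h + k = 9 + 9 = 18  ✔
9) d + j = 4; 4 mod 5 = 4  ✔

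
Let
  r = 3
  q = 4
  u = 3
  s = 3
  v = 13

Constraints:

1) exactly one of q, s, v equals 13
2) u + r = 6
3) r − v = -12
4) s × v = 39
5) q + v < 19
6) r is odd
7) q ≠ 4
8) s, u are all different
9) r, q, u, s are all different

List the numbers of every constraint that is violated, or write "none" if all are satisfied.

1) q=4, s=3, v=13; 1 of them equals 13 — OK.
2) u + r = 3 + 3 = 6 — OK.
3) r − v = 3 − 13 = -10, not -12 — violated.
4) s × v = 3 × 13 = 39 — OK.
5) q + v = 4 + 13 = 17; 17 < 19 — OK.
6) r = 3 is odd — OK.
7) q = 4, but 4 is required to differ — violated.
8) s = u = 3, not all different — violated.
9) r = u = 3, not all different — violated.

The assignment fails constraints 3, 7, 8, and 9.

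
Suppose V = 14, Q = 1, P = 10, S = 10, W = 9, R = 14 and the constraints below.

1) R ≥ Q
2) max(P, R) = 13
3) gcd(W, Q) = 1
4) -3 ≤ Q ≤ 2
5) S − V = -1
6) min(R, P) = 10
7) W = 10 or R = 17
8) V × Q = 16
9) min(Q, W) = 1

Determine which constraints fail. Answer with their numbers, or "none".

1) R = 14, Q = 1; 14 ≥ 1  true
2) max(10, 14) = 14, not 13  false
3) gcd(9, 1) = 1  true
4) Q = 1 lies in [-3, 2]  true
5) S − V = 10 − 14 = -4, not -1  false
6) min(14, 10) = 10  true
7) W = 9 ≠ 10 and R = 14 ≠ 17; both disjuncts false  false
8) V × Q = 14 × 1 = 14, not 16  false
9) min(1, 9) = 1  true

The assignment fails constraints 2, 5, 7, and 8.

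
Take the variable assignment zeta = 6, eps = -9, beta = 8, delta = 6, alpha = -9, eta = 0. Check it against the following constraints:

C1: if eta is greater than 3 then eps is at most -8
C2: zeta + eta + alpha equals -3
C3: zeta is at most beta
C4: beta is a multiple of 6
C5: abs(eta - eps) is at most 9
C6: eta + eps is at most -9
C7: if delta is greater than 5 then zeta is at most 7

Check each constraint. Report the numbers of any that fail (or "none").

C1: eta = 0, not > 3; antecedent false, conditional vacuously true — OK.
C2: zeta + eta + alpha = 6 + 0 + (-9) = -3 — OK.
C3: zeta = 6, beta = 8; 6 ≤ 8 — OK.
C4: 8 = 6*1 + 2, so 6 does not divide 8 — violated.
C5: abs(0 - (-9)) = 9; 9 ≤ 9 — OK.
C6: eta + eps = 0 + (-9) = -9; -9 ≤ -9 — OK.
C7: delta = 6 > 5, so we need zeta ≤ 7; zeta = 6 ≤ 7 — OK.

The assignment fails constraint 4.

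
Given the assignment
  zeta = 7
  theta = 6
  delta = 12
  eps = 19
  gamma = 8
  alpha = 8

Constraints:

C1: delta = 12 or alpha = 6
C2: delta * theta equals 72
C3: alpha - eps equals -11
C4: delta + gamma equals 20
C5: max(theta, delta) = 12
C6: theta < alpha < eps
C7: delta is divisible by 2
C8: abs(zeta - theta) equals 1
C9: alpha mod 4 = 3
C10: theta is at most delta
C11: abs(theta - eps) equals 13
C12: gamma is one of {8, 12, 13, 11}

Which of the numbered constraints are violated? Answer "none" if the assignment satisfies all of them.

Constraint 9 does not hold.

C1: delta = 12 = 12 (first disjunct)  yes
C2: delta * theta = 12 * 6 = 72  yes
C3: alpha - eps = 8 - 19 = -11  yes
C4: delta + gamma = 12 + 8 = 20  yes
C5: max(6, 12) = 12  yes
C6: values 6 < 8 < 19  yes
C7: 12 / 2 = 6, so 2 divides 12  yes
C8: abs(7 - 6) = 1  yes
C9: 8 mod 4 = 0, not 3  no
C10: theta = 6, delta = 12; 6 ≤ 12  yes
C11: abs(6 - 19) = 13  yes
C12: gamma = 8 is in {8, 12, 13, 11}  yes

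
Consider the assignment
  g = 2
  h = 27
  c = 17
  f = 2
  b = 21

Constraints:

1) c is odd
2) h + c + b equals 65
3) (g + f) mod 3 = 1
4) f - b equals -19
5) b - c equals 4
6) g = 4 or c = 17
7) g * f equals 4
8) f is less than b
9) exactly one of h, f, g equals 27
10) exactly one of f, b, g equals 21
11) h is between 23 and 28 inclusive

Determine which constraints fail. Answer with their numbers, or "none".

Yes — all constraints hold.

1) c = 17 is odd  holds
2) h + c + b = 27 + 17 + 21 = 65  holds
3) g + f = 4; 4 mod 3 = 1  holds
4) f - b = 2 - 21 = -19  holds
5) b - c = 21 - 17 = 4  holds
6) g = 2 ≠ 4, but c = 17 = 17 (second disjunct)  holds
7) g * f = 2 * 2 = 4  holds
8) f = 2, b = 21; 2 < 21  holds
9) h=27, f=2, g=2; 1 of them equals 27  holds
10) f=2, b=21, g=2; 1 of them equals 21  holds
11) h = 27 lies in [23, 28]  holds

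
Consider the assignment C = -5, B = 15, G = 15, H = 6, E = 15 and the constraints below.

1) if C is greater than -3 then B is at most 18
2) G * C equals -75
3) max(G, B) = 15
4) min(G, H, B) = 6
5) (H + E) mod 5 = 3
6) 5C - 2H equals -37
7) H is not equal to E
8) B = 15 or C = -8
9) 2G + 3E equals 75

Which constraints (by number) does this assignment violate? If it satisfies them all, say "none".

1) C = -5, not > -3; antecedent false, conditional vacuously true — holds.
2) G * C = 15 * (-5) = -75 — holds.
3) max(15, 15) = 15 — holds.
4) min(15, 6, 15) = 6 — holds.
5) H + E = 21; 21 mod 5 = 1, not 3 — fails.
6) 5C - 2H = 5(-5) - 2(6) = -37 — holds.
7) H = 6, E = 15; distinct — holds.
8) B = 15 = 15 (first disjunct) — holds.
9) 2G + 3E = 2(15) + 3(15) = 75 — holds.

Constraint 5 is violated.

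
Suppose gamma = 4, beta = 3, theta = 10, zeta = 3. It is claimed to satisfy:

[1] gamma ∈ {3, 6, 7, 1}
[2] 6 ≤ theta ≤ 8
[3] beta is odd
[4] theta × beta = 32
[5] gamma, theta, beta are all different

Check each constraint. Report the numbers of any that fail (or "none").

Constraints 1, 2, and 4 do not hold.

[1] gamma = 4 is not in {3, 6, 7, 1}  no
[2] theta = 10 is outside [6, 8]  no
[3] beta = 3 is odd  yes
[4] theta × beta = 10 × 3 = 30, not 32  no
[5] values 4, 10, 3 are pairwise distinct  yes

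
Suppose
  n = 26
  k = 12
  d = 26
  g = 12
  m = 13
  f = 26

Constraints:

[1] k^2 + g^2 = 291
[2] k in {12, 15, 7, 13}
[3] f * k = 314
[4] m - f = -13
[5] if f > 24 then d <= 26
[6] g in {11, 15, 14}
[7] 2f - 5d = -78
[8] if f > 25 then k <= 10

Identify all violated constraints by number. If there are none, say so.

No — constraints 1, 3, 6, 8 are not satisfied.

[1] k^2 + g^2 = 12^2 + 12^2 = 144 + 144 = 288, not 291 — fails.
[2] k = 12 is in {12, 15, 7, 13} — holds.
[3] f * k = 26 * 12 = 312, not 314 — fails.
[4] m - f = 13 - 26 = -13 — holds.
[5] f = 26 > 24, so we need d ≤ 26; d = 26 ≤ 26 — holds.
[6] g = 12 is not in {11, 15, 14} — fails.
[7] 2f - 5d = 2(26) - 5(26) = -78 — holds.
[8] f = 26 > 25, so we need k ≤ 10; but k = 12 > 10 — fails.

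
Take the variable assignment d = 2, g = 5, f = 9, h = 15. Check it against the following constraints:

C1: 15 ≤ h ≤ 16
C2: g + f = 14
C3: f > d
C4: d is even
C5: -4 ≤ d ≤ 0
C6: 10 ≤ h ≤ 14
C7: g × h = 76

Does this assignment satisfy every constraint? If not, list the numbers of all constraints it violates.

The assignment fails constraints 5, 6, 7.

C1: h = 15 lies in [15, 16] — OK.
C2: g + f = 5 + 9 = 14 — OK.
C3: f = 9, d = 2; 9 > 2 — OK.
C4: d = 2 is even — OK.
C5: d = 2 is outside [-4, 0] — violated.
C6: h = 15 is outside [10, 14] — violated.
C7: g × h = 5 × 15 = 75, not 76 — violated.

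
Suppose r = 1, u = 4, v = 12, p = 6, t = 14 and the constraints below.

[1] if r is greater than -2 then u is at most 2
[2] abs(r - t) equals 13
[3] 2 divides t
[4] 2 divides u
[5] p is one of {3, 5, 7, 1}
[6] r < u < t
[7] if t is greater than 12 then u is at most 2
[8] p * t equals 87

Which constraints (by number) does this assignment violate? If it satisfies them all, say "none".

[1] r = 1 > -2, so we need u ≤ 2; but u = 4 > 2 — violated.
[2] abs(1 - 14) = 13 — satisfied.
[3] 14 / 2 = 7, so 2 divides 14 — satisfied.
[4] 4 / 2 = 2, so 2 divides 4 — satisfied.
[5] p = 6 is not in {3, 5, 7, 1} — violated.
[6] values 1 < 4 < 14 — satisfied.
[7] t = 14 > 12, so we need u ≤ 2; but u = 4 > 2 — violated.
[8] p * t = 6 * 14 = 84, not 87 — violated.

Constraints 1, 5, 7, 8 are violated.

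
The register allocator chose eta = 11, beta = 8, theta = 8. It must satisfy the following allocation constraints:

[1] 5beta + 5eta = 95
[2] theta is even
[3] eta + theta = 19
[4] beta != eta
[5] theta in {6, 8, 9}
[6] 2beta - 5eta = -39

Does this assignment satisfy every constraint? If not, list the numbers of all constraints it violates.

All constraints are satisfied.

[1] 5beta + 5eta = 5(8) + 5(11) = 95 — OK.
[2] theta = 8 is even — OK.
[3] eta + theta = 11 + 8 = 19 — OK.
[4] beta = 8, eta = 11; distinct — OK.
[5] theta = 8 is in {6, 8, 9} — OK.
[6] 2beta - 5eta = 2(8) - 5(11) = -39 — OK.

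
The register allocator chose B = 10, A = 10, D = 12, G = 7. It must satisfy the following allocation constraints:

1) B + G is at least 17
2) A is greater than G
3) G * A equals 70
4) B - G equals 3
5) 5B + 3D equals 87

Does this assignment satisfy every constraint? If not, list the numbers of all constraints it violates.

1) B + G = 10 + 7 = 17; 17 ≥ 17  yes
2) A = 10, G = 7; 10 > 7  yes
3) G * A = 7 * 10 = 70  yes
4) B - G = 10 - 7 = 3  yes
5) 5B + 3D = 5(10) + 3(12) = 86, not 87  no

Constraint 5 does not hold.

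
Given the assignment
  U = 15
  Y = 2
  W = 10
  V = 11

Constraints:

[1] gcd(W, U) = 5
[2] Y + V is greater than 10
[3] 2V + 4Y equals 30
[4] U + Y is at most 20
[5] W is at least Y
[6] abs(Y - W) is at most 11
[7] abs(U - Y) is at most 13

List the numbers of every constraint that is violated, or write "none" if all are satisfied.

The assignment satisfies every constraint.

[1] gcd(10, 15) = 5  true
[2] Y + V = 2 + 11 = 13; 13 > 10  true
[3] 2V + 4Y = 2(11) + 4(2) = 30  true
[4] U + Y = 15 + 2 = 17; 17 ≤ 20  true
[5] W = 10, Y = 2; 10 ≥ 2  true
[6] abs(2 - 10) = 8; 8 ≤ 11  true
[7] abs(15 - 2) = 13; 13 ≤ 13  true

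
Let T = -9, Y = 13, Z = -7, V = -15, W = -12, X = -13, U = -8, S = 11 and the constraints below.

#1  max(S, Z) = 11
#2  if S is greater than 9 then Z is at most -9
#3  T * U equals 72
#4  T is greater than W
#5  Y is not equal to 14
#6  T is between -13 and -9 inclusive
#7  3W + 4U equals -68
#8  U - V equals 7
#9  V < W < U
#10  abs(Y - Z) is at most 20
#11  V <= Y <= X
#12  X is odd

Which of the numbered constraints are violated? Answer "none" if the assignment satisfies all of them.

Constraints 2 and 11 are violated.

#1 max(11, -7) = 11  true
#2 S = 11 > 9, so we need Z ≤ -9; but Z = -7 > -9  false
#3 T * U = -9 * (-8) = 72  true
#4 T = -9, W = -12; -9 > -12  true
#5 Y = 13, and 13 ≠ 14  true
#6 T = -9 lies in [-13, -9]  true
#7 3W + 4U = 3(-12) + 4(-8) = -68  true
#8 U - V = -8 - (-15) = 7  true
#9 values -15 < -12 < -8  true
#10 abs(13 - (-7)) = 20; 20 ≤ 20  true
#11 values -15, 13, -13; Y = 13 is not <= X = -13  false
#12 X = -13 is odd  true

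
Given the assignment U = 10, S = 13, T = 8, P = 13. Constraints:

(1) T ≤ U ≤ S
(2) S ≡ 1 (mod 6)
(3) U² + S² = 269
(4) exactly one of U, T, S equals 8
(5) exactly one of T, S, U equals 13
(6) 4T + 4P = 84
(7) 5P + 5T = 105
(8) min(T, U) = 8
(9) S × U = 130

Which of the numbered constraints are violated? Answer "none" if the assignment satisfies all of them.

(1) values 8 ≤ 10 ≤ 13 — satisfied.
(2) 13 mod 6 = 1 — satisfied.
(3) U² + S² = 10² + 13² = 100 + 169 = 269 — satisfied.
(4) U=10, T=8, S=13; 1 of them equals 8 — satisfied.
(5) T=8, S=13, U=10; 1 of them equals 13 — satisfied.
(6) 4T + 4P = 4(8) + 4(13) = 84 — satisfied.
(7) 5P + 5T = 5(13) + 5(8) = 105 — satisfied.
(8) min(8, 10) = 8 — satisfied.
(9) S × U = 13 × 10 = 130 — satisfied.

The assignment satisfies every constraint.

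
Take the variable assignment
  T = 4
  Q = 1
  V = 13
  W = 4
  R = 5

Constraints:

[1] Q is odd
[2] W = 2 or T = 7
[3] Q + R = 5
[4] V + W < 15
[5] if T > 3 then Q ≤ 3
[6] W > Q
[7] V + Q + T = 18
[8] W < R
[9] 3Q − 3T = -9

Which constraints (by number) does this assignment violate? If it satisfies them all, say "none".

[1] Q = 1 is odd  OK
[2] W = 4 ≠ 2 and T = 4 ≠ 7; both disjuncts false  FAIL
[3] Q + R = 1 + 5 = 6, not 5  FAIL
[4] V + W = 13 + 4 = 17; 17 ≥ 15, bound 15 not met  FAIL
[5] T = 4 > 3, so we need Q ≤ 3; Q = 1 ≤ 3  OK
[6] W = 4, Q = 1; 4 > 1  OK
[7] V + Q + T = 13 + 1 + 4 = 18  OK
[8] W = 4, R = 5; 4 < 5  OK
[9] 3Q − 3T = 3(1) − 3(4) = -9  OK

The assignment fails constraints 2, 3, 4.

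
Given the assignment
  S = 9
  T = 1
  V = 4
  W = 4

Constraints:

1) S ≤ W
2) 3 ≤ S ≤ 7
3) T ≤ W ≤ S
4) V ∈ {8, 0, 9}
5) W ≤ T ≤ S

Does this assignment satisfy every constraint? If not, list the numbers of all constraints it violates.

1) S = 9, W = 4; 9 > 4 (want ≤)  FAIL
2) S = 9 is outside [3, 7]  FAIL
3) values 1 ≤ 4 ≤ 9  OK
4) V = 4 is not in {8, 0, 9}  FAIL
5) values 4, 1, 9; W = 4 is not ≤ T = 1  FAIL

Constraints 1, 2, 4, and 5 are violated.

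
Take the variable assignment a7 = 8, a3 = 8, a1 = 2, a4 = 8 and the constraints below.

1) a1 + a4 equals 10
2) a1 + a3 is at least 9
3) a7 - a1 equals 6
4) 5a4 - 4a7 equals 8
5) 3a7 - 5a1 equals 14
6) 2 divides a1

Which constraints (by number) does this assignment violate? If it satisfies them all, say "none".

All constraints are satisfied.

1) a1 + a4 = 2 + 8 = 10  holds
2) a1 + a3 = 2 + 8 = 10; 10 ≥ 9  holds
3) a7 - a1 = 8 - 2 = 6  holds
4) 5a4 - 4a7 = 5(8) - 4(8) = 8  holds
5) 3a7 - 5a1 = 3(8) - 5(2) = 14  holds
6) 2 / 2 = 1, so 2 divides 2  holds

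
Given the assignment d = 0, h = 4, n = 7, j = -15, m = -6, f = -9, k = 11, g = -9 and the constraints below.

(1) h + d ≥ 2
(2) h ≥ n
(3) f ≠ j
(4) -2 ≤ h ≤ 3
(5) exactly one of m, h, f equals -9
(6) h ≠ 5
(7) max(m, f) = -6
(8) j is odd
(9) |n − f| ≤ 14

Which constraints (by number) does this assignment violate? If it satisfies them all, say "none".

(1) h + d = 4 + 0 = 4; 4 ≥ 2  ✔
(2) h = 4, n = 7; 4 < 7 (want ≥)  ✘
(3) f = -9, j = -15; distinct  ✔
(4) h = 4 is outside [-2, 3]  ✘
(5) m=-6, h=4, f=-9; 1 of them equals -9  ✔
(6) h = 4, and 4 ≠ 5  ✔
(7) max(-6, -9) = -6  ✔
(8) j = -15 is odd  ✔
(9) |7 − (-9)| = 16; 16 > 14, exceeds bound 14  ✘

Constraints 2, 4, and 9 are violated.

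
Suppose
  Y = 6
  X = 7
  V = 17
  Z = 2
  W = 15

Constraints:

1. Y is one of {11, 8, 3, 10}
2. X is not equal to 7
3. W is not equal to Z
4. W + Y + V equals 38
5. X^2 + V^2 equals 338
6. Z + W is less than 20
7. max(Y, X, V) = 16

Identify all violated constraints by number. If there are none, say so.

1. Y = 6 is not in {11, 8, 3, 10}  FAIL
2. X = 7, but 7 is required to differ  FAIL
3. W = 15, Z = 2; distinct  OK
4. W + Y + V = 15 + 6 + 17 = 38  OK
5. X^2 + V^2 = 7^2 + 17^2 = 49 + 289 = 338  OK
6. Z + W = 2 + 15 = 17; 17 < 20  OK
7. max(6, 7, 17) = 17, not 16  FAIL

No — constraints 1, 2, and 7 are not satisfied.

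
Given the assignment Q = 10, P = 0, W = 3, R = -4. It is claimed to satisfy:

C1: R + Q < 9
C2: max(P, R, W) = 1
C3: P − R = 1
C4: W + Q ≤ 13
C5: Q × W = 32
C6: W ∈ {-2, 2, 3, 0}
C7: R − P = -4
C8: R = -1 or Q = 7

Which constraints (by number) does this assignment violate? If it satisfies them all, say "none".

The assignment fails constraints 2, 3, 5, and 8.

C1: R + Q = -4 + 10 = 6; 6 < 9 — holds.
C2: max(0, -4, 3) = 3, not 1 — does not hold.
C3: P − R = 0 − (-4) = 4, not 1 — does not hold.
C4: W + Q = 3 + 10 = 13; 13 ≤ 13 — holds.
C5: Q × W = 10 × 3 = 30, not 32 — does not hold.
C6: W = 3 is in {-2, 2, 3, 0} — holds.
C7: R − P = -4 − 0 = -4 — holds.
C8: R = -4 ≠ -1 and Q = 10 ≠ 7; both disjuncts false — does not hold.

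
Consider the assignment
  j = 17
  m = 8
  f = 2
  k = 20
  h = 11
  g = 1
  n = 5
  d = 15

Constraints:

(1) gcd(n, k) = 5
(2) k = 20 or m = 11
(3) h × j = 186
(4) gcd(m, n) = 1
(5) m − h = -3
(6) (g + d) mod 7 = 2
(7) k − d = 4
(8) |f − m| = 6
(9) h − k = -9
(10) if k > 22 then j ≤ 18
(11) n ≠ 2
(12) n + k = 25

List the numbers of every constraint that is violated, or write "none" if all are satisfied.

The assignment fails constraints 3 and 7.

(1) gcd(5, 20) = 5  OK
(2) k = 20 = 20 (first disjunct)  OK
(3) h × j = 11 × 17 = 187, not 186  FAIL
(4) gcd(8, 5) = 1  OK
(5) m − h = 8 − 11 = -3  OK
(6) g + d = 16; 16 mod 7 = 2  OK
(7) k − d = 20 − 15 = 5, not 4  FAIL
(8) |2 − 8| = 6  OK
(9) h − k = 11 − 20 = -9  OK
(10) k = 20, not > 22; antecedent false, conditional vacuously true  OK
(11) n = 5, and 5 ≠ 2  OK
(12) n + k = 5 + 20 = 25  OK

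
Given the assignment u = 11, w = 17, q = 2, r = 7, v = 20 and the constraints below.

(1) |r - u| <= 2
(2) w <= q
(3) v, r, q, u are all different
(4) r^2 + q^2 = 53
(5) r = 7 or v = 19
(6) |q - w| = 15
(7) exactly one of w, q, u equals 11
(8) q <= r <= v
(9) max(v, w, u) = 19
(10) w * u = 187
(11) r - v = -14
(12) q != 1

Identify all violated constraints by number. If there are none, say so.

(1) |7 - 11| = 4; 4 > 2, exceeds bound 2  ✘
(2) w = 17, q = 2; 17 > 2 (want ≤)  ✘
(3) values 20, 7, 2, 11 are pairwise distinct  ✔
(4) r^2 + q^2 = 7^2 + 2^2 = 49 + 4 = 53  ✔
(5) r = 7 = 7 (first disjunct)  ✔
(6) |2 - 17| = 15  ✔
(7) w=17, q=2, u=11; 1 of them equals 11  ✔
(8) values 2 <= 7 <= 20  ✔
(9) max(20, 17, 11) = 20, not 19  ✘
(10) w * u = 17 * 11 = 187  ✔
(11) r - v = 7 - 20 = -13, not -14  ✘
(12) q = 2, and 2 ≠ 1  ✔

Constraints 1, 2, 9, and 11 are violated.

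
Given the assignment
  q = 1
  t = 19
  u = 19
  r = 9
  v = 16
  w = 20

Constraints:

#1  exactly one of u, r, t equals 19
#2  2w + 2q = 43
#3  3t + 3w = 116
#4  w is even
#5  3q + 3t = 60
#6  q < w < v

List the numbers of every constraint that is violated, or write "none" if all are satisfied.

Violated: 1, 2, 3, 6.

#1 u=19, r=9, t=19; 2 of them equal 19, not exactly one — fails.
#2 2w + 2q = 2(20) + 2(1) = 42, not 43 — fails.
#3 3t + 3w = 3(19) + 3(20) = 117, not 116 — fails.
#4 w = 20 is even — holds.
#5 3q + 3t = 3(1) + 3(19) = 60 — holds.
#6 values 1, 20, 16; w = 20 is not < v = 16 — fails.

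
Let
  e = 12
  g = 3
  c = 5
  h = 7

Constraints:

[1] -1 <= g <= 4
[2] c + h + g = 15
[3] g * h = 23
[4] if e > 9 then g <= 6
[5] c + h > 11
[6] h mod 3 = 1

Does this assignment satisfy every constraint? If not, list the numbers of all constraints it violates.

Constraint 3 is violated.

[1] g = 3 lies in [-1, 4]  yes
[2] c + h + g = 5 + 7 + 3 = 15  yes
[3] g * h = 3 * 7 = 21, not 23  no
[4] e = 12 > 9, so we need g ≤ 6; g = 3 ≤ 6  yes
[5] c + h = 5 + 7 = 12; 12 > 11  yes
[6] 7 mod 3 = 1  yes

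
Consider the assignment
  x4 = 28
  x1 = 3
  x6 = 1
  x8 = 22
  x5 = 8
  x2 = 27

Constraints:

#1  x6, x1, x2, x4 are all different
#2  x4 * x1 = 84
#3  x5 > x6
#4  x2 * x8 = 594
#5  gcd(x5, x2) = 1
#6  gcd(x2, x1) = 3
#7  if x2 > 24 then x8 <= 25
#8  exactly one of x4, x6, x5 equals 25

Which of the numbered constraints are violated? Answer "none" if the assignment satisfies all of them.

Constraint 8 is violated.

#1 values 1, 3, 27, 28 are pairwise distinct — OK.
#2 x4 * x1 = 28 * 3 = 84 — OK.
#3 x5 = 8, x6 = 1; 8 > 1 — OK.
#4 x2 * x8 = 27 * 22 = 594 — OK.
#5 gcd(8, 27) = 1 — OK.
#6 gcd(27, 3) = 3 — OK.
#7 x2 = 27 > 24, so we need x8 ≤ 25; x8 = 22 ≤ 25 — OK.
#8 x4=28, x6=1, x5=8; 0 of them equal 25, not exactly one — violated.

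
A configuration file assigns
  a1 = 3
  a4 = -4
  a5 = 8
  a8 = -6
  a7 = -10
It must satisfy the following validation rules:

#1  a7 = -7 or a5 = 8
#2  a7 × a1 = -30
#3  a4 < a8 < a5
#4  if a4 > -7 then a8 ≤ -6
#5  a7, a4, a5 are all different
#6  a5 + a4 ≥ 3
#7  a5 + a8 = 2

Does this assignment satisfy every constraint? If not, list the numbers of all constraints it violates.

No — constraint 3 is not satisfied.

#1 a7 = -10 ≠ -7, but a5 = 8 = 8 (second disjunct)  ✓
#2 a7 × a1 = -10 × 3 = -30  ✓
#3 values -4, -6, 8; a4 = -4 is not < a8 = -6  ✗
#4 a4 = -4 > -7, so we need a8 ≤ -6; a8 = -6 ≤ -6  ✓
#5 values -10, -4, 8 are pairwise distinct  ✓
#6 a5 + a4 = 8 + (-4) = 4; 4 ≥ 3  ✓
#7 a5 + a8 = 8 + (-6) = 2  ✓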